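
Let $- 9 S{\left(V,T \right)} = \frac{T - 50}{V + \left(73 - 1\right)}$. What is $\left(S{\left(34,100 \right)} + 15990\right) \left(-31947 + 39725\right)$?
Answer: $\frac{59324400490}{477} \approx 1.2437 \cdot 10^{8}$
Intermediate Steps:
$S{\left(V,T \right)} = - \frac{-50 + T}{9 \left(72 + V\right)}$ ($S{\left(V,T \right)} = - \frac{\left(T - 50\right) \frac{1}{V + \left(73 - 1\right)}}{9} = - \frac{\left(-50 + T\right) \frac{1}{V + \left(73 - 1\right)}}{9} = - \frac{\left(-50 + T\right) \frac{1}{V + 72}}{9} = - \frac{\left(-50 + T\right) \frac{1}{72 + V}}{9} = - \frac{\frac{1}{72 + V} \left(-50 + T\right)}{9} = - \frac{-50 + T}{9 \left(72 + V\right)}$)
$\left(S{\left(34,100 \right)} + 15990\right) \left(-31947 + 39725\right) = \left(\frac{50 - 100}{9 \left(72 + 34\right)} + 15990\right) \left(-31947 + 39725\right) = \left(\frac{50 - 100}{9 \cdot 106} + 15990\right) 7778 = \left(\frac{1}{9} \cdot \frac{1}{106} \left(-50\right) + 15990\right) 7778 = \left(- \frac{25}{477} + 15990\right) 7778 = \frac{7627205}{477} \cdot 7778 = \frac{59324400490}{477}$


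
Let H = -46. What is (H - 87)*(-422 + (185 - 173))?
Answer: 54530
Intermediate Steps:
(H - 87)*(-422 + (185 - 173)) = (-46 - 87)*(-422 + (185 - 173)) = -133*(-422 + 12) = -133*(-410) = 54530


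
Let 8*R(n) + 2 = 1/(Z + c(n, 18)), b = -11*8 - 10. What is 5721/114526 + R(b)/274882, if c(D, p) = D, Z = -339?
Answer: 2748854558531/55029025609136 ≈ 0.049953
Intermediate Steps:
b = -98 (b = -88 - 10 = -98)
R(n) = -¼ + 1/(8*(-339 + n))
5721/114526 + R(b)/274882 = 5721/114526 + ((679 - 2*(-98))/(8*(-339 - 98)))/274882 = 5721*(1/114526) + ((⅛)*(679 + 196)/(-437))*(1/274882) = 5721/114526 + ((⅛)*(-1/437)*875)*(1/274882) = 5721/114526 - 875/3496*1/274882 = 5721/114526 - 875/960987472 = 2748854558531/55029025609136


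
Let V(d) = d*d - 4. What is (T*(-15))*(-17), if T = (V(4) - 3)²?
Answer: 20655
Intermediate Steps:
V(d) = -4 + d² (V(d) = d² - 4 = -4 + d²)
T = 81 (T = ((-4 + 4²) - 3)² = ((-4 + 16) - 3)² = (12 - 3)² = 9² = 81)
(T*(-15))*(-17) = (81*(-15))*(-17) = -1215*(-17) = 20655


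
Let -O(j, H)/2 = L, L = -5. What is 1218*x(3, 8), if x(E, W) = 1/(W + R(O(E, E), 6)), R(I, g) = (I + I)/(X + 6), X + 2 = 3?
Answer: 4263/38 ≈ 112.18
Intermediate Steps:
X = 1 (X = -2 + 3 = 1)
O(j, H) = 10 (O(j, H) = -2*(-5) = 10)
R(I, g) = 2*I/7 (R(I, g) = (I + I)/(1 + 6) = (2*I)/7 = (2*I)*(⅐) = 2*I/7)
x(E, W) = 1/(20/7 + W) (x(E, W) = 1/(W + (2/7)*10) = 1/(W + 20/7) = 1/(20/7 + W))
1218*x(3, 8) = 1218*(7/(20 + 7*8)) = 1218*(7/(20 + 56)) = 1218*(7/76) = 4263/38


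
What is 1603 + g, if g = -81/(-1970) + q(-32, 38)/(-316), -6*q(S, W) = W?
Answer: 1496906449/933780 ≈ 1603.1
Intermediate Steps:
q(S, W) = -W/6
g = 57109/933780 (g = -81/(-1970) - 1/6*38/(-316) = -81*(-1/1970) - 19/3*(-1/316) = 81/1970 + 19/948 = 57109/933780 ≈ 0.061159)
1603 + g = 1603 + 57109/933780 = 1496906449/933780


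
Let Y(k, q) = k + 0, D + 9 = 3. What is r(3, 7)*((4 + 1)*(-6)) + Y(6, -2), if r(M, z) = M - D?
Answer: -264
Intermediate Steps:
D = -6 (D = -9 + 3 = -6)
Y(k, q) = k
r(M, z) = 6 + M (r(M, z) = M - 1*(-6) = M + 6 = 6 + M)
r(3, 7)*((4 + 1)*(-6)) + Y(6, -2) = (6 + 3)*((4 + 1)*(-6)) + 6 = 9*(5*(-6)) + 6 = 9*(-30) + 6 = -270 + 6 = -264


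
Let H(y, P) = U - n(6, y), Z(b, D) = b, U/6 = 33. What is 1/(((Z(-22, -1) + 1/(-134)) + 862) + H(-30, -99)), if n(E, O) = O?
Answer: 134/143111 ≈ 0.00093634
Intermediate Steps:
U = 198 (U = 6*33 = 198)
H(y, P) = 198 - y
1/(((Z(-22, -1) + 1/(-134)) + 862) + H(-30, -99)) = 1/(((-22 + 1/(-134)) + 862) + (198 - 1*(-30))) = 1/(((-22 - 1/134) + 862) + (198 + 30)) = 1/((-2949/134 + 862) + 228) = 1/(112559/134 + 228) = 1/(143111/134) = 134/143111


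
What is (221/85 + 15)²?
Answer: 7744/25 ≈ 309.76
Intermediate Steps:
(221/85 + 15)² = (221*(1/85) + 15)² = (13/5 + 15)² = (88/5)² = 7744/25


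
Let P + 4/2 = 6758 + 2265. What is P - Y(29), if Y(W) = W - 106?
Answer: 9098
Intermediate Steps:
Y(W) = -106 + W
P = 9021 (P = -2 + (6758 + 2265) = -2 + 9023 = 9021)
P - Y(29) = 9021 - (-106 + 29) = 9021 - 1*(-77) = 9021 + 77 = 9098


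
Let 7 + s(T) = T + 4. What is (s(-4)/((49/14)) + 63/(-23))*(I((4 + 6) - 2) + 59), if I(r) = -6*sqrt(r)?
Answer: -6431/23 + 1308*sqrt(2)/23 ≈ -199.18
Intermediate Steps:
s(T) = -3 + T (s(T) = -7 + (T + 4) = -7 + (4 + T) = -3 + T)
(s(-4)/((49/14)) + 63/(-23))*(I((4 + 6) - 2) + 59) = ((-3 - 4)/((49/14)) + 63/(-23))*(-6*sqrt((4 + 6) - 2) + 59) = (-7/(49*(1/14)) + 63*(-1/23))*(-6*sqrt(10 - 2) + 59) = (-7/7/2 - 63/23)*(-12*sqrt(2) + 59) = (-7*2/7 - 63/23)*(-12*sqrt(2) + 59) = (-2 - 63/23)*(-12*sqrt(2) + 59) = -109*(59 - 12*sqrt(2))/23 = -6431/23 + 1308*sqrt(2)/23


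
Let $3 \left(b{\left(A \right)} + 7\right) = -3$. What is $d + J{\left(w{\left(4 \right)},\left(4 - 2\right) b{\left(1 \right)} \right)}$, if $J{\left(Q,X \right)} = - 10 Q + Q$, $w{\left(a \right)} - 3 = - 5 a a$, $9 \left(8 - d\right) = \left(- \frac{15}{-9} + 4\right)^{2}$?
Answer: $\frac{56492}{81} \approx 697.43$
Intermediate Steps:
$d = \frac{359}{81}$ ($d = 8 - \frac{\left(- \frac{15}{-9} + 4\right)^{2}}{9} = 8 - \frac{\left(\left(-15\right) \left(- \frac{1}{9}\right) + 4\right)^{2}}{9} = 8 - \frac{\left(\frac{5}{3} + 4\right)^{2}}{9} = 8 - \frac{\left(\frac{17}{3}\right)^{2}}{9} = 8 - \frac{289}{81} = \frac{359}{81} \approx 4.4321$)
$b{\left(A \right)} = -8$ ($b{\left(A \right)} = -7 + \frac{1}{3} \left(-3\right) = -7 - 1 = -8$)
$w{\left(a \right)} = 3 - 5 a^{2}$ ($w{\left(a \right)} = 3 + - 5 a a = 3 - 5 a^{2}$)
$J{\left(Q,X \right)} = - 9 Q$
$d + J{\left(w{\left(4 \right)},\left(4 - 2\right) b{\left(1 \right)} \right)} = \frac{359}{81} - 9 \left(3 - 5 \cdot 4^{2}\right) = \frac{359}{81} - 9 \left(3 - 80\right) = \frac{359}{81} - -693 = \frac{359}{81} + 693 = \frac{56492}{81}$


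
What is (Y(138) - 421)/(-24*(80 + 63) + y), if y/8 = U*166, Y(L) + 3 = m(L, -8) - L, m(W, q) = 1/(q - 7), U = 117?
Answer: -8431/2279160 ≈ -0.0036992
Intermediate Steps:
m(W, q) = 1/(-7 + q)
Y(L) = -46/15 - L (Y(L) = -3 + (1/(-7 - 8) - L) = -3 + (1/(-15) - L) = -3 + (-1/15 - L) = -46/15 - L)
y = 155376 (y = 8*(117*166) = 8*19422 = 155376)
(Y(138) - 421)/(-24*(80 + 63) + y) = ((-46/15 - 1*138) - 421)/(-24*(80 + 63) + 155376) = ((-46/15 - 138) - 421)/(-24*143 + 155376) = (-2116/15 - 421)/(-3432 + 155376) = -8431/15/151944 = -8431/15*1/151944 = -8431/2279160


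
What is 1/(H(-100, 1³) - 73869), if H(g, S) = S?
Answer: -1/73868 ≈ -1.3538e-5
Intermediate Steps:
1/(H(-100, 1³) - 73869) = 1/(1³ - 73869) = 1/(1 - 73869) = 1/(-73868) = -1/73868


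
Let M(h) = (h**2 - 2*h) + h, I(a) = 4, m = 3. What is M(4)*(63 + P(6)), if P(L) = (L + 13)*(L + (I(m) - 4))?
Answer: 2124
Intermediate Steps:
M(h) = h**2 - h
P(L) = L*(13 + L) (P(L) = (L + 13)*(L + (4 - 4)) = (13 + L)*(L + 0) = (13 + L)*L = L*(13 + L))
M(4)*(63 + P(6)) = (4*(-1 + 4))*(63 + 6*(13 + 6)) = (4*3)*(63 + 6*19) = 12*(63 + 114) = 12*177 = 2124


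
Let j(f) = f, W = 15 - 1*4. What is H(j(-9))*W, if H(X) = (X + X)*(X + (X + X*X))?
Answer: -12474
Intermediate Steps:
W = 11 (W = 15 - 4 = 11)
H(X) = 2*X*(X**2 + 2*X) (H(X) = (2*X)*(X + (X + X**2)) = (2*X)*(X**2 + 2*X) = 2*X*(X**2 + 2*X))
H(j(-9))*W = (2*(-9)**2*(2 - 9))*11 = (2*81*(-7))*11 = -1134*11 = -12474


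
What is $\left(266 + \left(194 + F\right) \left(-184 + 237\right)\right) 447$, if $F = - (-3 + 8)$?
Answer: $4596501$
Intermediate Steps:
$F = -5$ ($F = \left(-1\right) 5 = -5$)
$\left(266 + \left(194 + F\right) \left(-184 + 237\right)\right) 447 = \left(266 + \left(194 - 5\right) \left(-184 + 237\right)\right) 447 = \left(266 + 189 \cdot 53\right) 447 = \left(266 + 10017\right) 447 = 10283 \cdot 447 = 4596501$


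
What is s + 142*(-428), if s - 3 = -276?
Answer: -61049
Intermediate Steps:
s = -273 (s = 3 - 276 = -273)
s + 142*(-428) = -273 + 142*(-428) = -273 - 60776 = -61049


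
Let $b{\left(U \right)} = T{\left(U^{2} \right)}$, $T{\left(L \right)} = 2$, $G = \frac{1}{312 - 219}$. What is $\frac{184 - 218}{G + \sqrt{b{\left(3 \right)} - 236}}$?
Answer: $\frac{3162 i}{- i + 279 \sqrt{26}} \approx -0.0015624 + 2.2226 i$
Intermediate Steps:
$G = \frac{1}{93} \approx 0.010753$
$b{\left(U \right)} = 2$
$\frac{184 - 218}{G + \sqrt{b{\left(3 \right)} - 236}} = \frac{184 - 218}{\frac{1}{93} + \sqrt{2 - 236}} = - \frac{34}{\frac{1}{93} + \sqrt{-234}} = - \frac{34}{\frac{1}{93} + 3 i \sqrt{26}}$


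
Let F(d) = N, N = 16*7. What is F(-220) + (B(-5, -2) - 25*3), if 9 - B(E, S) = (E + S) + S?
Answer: 55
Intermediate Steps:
N = 112
F(d) = 112
B(E, S) = 9 - E - 2*S (B(E, S) = 9 - ((E + S) + S) = 9 - (E + 2*S) = 9 + (-E - 2*S) = 9 - E - 2*S)
F(-220) + (B(-5, -2) - 25*3) = 112 + ((9 - 1*(-5) - 2*(-2)) - 25*3) = 112 + ((9 + 5 + 4) - 75) = 112 + (18 - 75) = 112 - 57 = 55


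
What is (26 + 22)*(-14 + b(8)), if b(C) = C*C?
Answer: 2400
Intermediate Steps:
b(C) = C²
(26 + 22)*(-14 + b(8)) = (26 + 22)*(-14 + 8²) = 48*(-14 + 64) = 48*50 = 2400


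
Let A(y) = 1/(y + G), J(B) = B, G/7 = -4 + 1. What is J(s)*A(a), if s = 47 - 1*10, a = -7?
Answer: -37/28 ≈ -1.3214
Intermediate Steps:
G = -21 (G = 7*(-4 + 1) = 7*(-3) = -21)
s = 37 (s = 47 - 10 = 37)
A(y) = 1/(-21 + y) (A(y) = 1/(y - 21) = 1/(-21 + y))
J(s)*A(a) = 37/(-21 - 7) = 37/(-28) = 37*(-1/28) = -37/28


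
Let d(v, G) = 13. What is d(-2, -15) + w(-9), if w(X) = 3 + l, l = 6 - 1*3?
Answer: 19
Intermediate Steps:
l = 3 (l = 6 - 3 = 3)
w(X) = 6 (w(X) = 3 + 3 = 6)
d(-2, -15) + w(-9) = 13 + 6 = 19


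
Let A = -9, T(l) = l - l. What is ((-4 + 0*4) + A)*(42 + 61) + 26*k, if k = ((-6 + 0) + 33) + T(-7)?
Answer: -637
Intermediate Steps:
T(l) = 0
k = 27 (k = ((-6 + 0) + 33) + 0 = (-6 + 33) + 0 = 27 + 0 = 27)
((-4 + 0*4) + A)*(42 + 61) + 26*k = ((-4 + 0*4) - 9)*(42 + 61) + 26*27 = ((-4 + 0) - 9)*103 + 702 = (-4 - 9)*103 + 702 = -13*103 + 702 = -1339 + 702 = -637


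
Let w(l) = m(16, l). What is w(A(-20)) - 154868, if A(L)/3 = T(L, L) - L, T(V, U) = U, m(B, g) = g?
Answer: -154868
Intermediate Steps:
A(L) = 0 (A(L) = 3*(L - L) = 3*0 = 0)
w(l) = l
w(A(-20)) - 154868 = 0 - 154868 = -154868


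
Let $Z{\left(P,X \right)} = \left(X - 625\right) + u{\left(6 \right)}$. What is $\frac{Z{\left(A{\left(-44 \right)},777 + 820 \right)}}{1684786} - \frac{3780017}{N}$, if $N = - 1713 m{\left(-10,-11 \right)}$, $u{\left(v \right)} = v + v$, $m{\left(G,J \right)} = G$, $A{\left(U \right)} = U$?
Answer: $- \frac{3184251432721}{14430192090} \approx -220.67$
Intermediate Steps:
$u{\left(v \right)} = 2 v$
$Z{\left(P,X \right)} = -613 + X$ ($Z{\left(P,X \right)} = \left(X - 625\right) + 2 \cdot 6 = \left(-625 + X\right) + 12 = -613 + X$)
$N = 17130$ ($N = \left(-1713\right) \left(-10\right) = 17130$)
$\frac{Z{\left(A{\left(-44 \right)},777 + 820 \right)}}{1684786} - \frac{3780017}{N} = \frac{-613 + \left(777 + 820\right)}{1684786} - \frac{3780017}{17130} = \left(-613 + 1597\right) \frac{1}{1684786} - \frac{3780017}{17130} = 984 \cdot \frac{1}{1684786} - \frac{3780017}{17130} = \frac{492}{842393} - \frac{3780017}{17130} = - \frac{3184251432721}{14430192090}$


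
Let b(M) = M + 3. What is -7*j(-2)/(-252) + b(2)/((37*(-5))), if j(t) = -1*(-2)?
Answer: 19/666 ≈ 0.028529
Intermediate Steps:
j(t) = 2
b(M) = 3 + M
-7*j(-2)/(-252) + b(2)/((37*(-5))) = -7*2/(-252) + (3 + 2)/((37*(-5))) = -14*(-1/252) + 5/(-185) = 1/18 + 5*(-1/185) = 1/18 - 1/37 = 19/666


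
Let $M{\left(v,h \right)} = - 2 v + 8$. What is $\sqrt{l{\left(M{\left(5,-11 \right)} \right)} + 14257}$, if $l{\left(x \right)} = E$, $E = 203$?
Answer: $2 \sqrt{3615} \approx 120.25$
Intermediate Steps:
$M{\left(v,h \right)} = 8 - 2 v$
$l{\left(x \right)} = 203$
$\sqrt{l{\left(M{\left(5,-11 \right)} \right)} + 14257} = \sqrt{203 + 14257} = \sqrt{14460} = 2 \sqrt{3615}$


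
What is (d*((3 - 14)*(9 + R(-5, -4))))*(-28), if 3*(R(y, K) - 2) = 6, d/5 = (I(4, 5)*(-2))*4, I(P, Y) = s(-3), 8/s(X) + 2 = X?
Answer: 256256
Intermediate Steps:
s(X) = 8/(-2 + X)
I(P, Y) = -8/5 (I(P, Y) = 8/(-2 - 3) = 8/(-5) = 8*(-⅕) = -8/5)
d = 64 (d = 5*(-8/5*(-2)*4) = 5*((16/5)*4) = 5*(64/5) = 64)
R(y, K) = 4 (R(y, K) = 2 + (⅓)*6 = 2 + 2 = 4)
(d*((3 - 14)*(9 + R(-5, -4))))*(-28) = (64*((3 - 14)*(9 + 4)))*(-28) = (64*(-11*13))*(-28) = (64*(-143))*(-28) = -9152*(-28) = 256256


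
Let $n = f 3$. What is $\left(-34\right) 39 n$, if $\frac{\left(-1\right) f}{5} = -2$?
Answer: $-39780$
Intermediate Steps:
$f = 10$ ($f = \left(-5\right) \left(-2\right) = 10$)
$n = 30$ ($n = 10 \cdot 3 = 30$)
$\left(-34\right) 39 n = \left(-34\right) 39 \cdot 30 = \left(-1326\right) 30 = -39780$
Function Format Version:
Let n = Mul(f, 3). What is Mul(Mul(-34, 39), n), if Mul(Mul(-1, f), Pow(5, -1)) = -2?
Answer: -39780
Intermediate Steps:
f = 10 (f = Mul(-5, -2) = 10)
n = 30 (n = Mul(10, 3) = 30)
Mul(Mul(-34, 39), n) = Mul(Mul(-34, 39), 30) = Mul(-1326, 30) = -39780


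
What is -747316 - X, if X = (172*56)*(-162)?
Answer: 813068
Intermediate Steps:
X = -1560384 (X = 9632*(-162) = -1560384)
-747316 - X = -747316 - 1*(-1560384) = -747316 + 1560384 = 813068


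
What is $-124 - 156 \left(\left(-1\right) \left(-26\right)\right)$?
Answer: $-4180$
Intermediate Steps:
$-124 - 156 \left(\left(-1\right) \left(-26\right)\right) = -124 - 4056 = -4180$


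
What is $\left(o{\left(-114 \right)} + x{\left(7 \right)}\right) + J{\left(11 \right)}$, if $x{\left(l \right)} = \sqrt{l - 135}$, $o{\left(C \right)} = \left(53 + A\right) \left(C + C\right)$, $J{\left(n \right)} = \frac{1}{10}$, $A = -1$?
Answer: $- \frac{118559}{10} + 8 i \sqrt{2} \approx -11856.0 + 11.314 i$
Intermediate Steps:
$J{\left(n \right)} = \frac{1}{10}$
$o{\left(C \right)} = 104 C$ ($o{\left(C \right)} = \left(53 - 1\right) \left(C + C\right) = 52 \cdot 2 C = 104 C$)
$x{\left(l \right)} = \sqrt{-135 + l}$
$\left(o{\left(-114 \right)} + x{\left(7 \right)}\right) + J{\left(11 \right)} = \left(104 \left(-114\right) + \sqrt{-135 + 7}\right) + \frac{1}{10} = \left(-11856 + \sqrt{-128}\right) + \frac{1}{10} = \left(-11856 + 8 i \sqrt{2}\right) + \frac{1}{10} = - \frac{118559}{10} + 8 i \sqrt{2}$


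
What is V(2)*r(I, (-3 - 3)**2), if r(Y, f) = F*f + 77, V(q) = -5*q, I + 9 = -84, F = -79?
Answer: 27670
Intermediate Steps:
I = -93 (I = -9 - 84 = -93)
r(Y, f) = 77 - 79*f (r(Y, f) = -79*f + 77 = 77 - 79*f)
V(2)*r(I, (-3 - 3)**2) = (-5*2)*(77 - 79*(-3 - 3)**2) = -10*(77 - 79*(-6)**2) = -10*(77 - 79*36) = -10*(77 - 2844) = -10*(-2767) = 27670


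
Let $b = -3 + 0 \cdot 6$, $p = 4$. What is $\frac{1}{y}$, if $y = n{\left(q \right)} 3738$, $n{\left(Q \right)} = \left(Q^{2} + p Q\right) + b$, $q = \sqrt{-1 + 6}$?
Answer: $- \frac{1}{142044} + \frac{\sqrt{5}}{71022} \approx 2.4444 \cdot 10^{-5}$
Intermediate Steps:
$q = \sqrt{5} \approx 2.2361$
$b = -3$ ($b = -3 + 0 = -3$)
$n{\left(Q \right)} = -3 + Q^{2} + 4 Q$ ($n{\left(Q \right)} = \left(Q^{2} + 4 Q\right) - 3 = -3 + Q^{2} + 4 Q$)
$y = 7476 + 14952 \sqrt{5}$ ($y = \left(-3 + \left(\sqrt{5}\right)^{2} + 4 \sqrt{5}\right) 3738 = \left(-3 + 5 + 4 \sqrt{5}\right) 3738 = \left(2 + 4 \sqrt{5}\right) 3738 = 7476 + 14952 \sqrt{5} \approx 40910.0$)
$\frac{1}{y} = \frac{1}{7476 + 14952 \sqrt{5}}$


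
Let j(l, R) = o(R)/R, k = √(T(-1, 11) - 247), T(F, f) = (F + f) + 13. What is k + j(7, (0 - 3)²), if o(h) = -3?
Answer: -⅓ + 4*I*√14 ≈ -0.33333 + 14.967*I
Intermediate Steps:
T(F, f) = 13 + F + f
k = 4*I*√14 (k = √((13 - 1 + 11) - 247) = √(23 - 247) = √(-224) = 4*I*√14 ≈ 14.967*I)
j(l, R) = -3/R
k + j(7, (0 - 3)²) = 4*I*√14 - 3/(0 - 3)² = 4*I*√14 - 3/((-3)²) = 4*I*√14 - 3/9 = 4*I*√14 - 3*⅑ = 4*I*√14 - ⅓ = -⅓ + 4*I*√14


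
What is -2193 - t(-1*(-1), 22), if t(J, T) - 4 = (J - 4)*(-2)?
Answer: -2203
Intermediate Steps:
t(J, T) = 12 - 2*J (t(J, T) = 4 + (J - 4)*(-2) = 4 + (-4 + J)*(-2) = 4 + (8 - 2*J) = 12 - 2*J)
-2193 - t(-1*(-1), 22) = -2193 - (12 - (-2)*(-1)) = -2193 - (12 - 2*1) = -2193 - (12 - 2) = -2193 - 1*10 = -2193 - 10 = -2203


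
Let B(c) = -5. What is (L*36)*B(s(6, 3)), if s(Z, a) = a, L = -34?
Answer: 6120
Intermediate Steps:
(L*36)*B(s(6, 3)) = -34*36*(-5) = -1224*(-5) = 6120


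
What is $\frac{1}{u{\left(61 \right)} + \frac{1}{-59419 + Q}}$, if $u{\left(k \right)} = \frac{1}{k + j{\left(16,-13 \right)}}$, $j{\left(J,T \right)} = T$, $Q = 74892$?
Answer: $\frac{742704}{15521} \approx 47.852$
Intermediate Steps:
$u{\left(k \right)} = \frac{1}{-13 + k}$ ($u{\left(k \right)} = \frac{1}{k - 13} = \frac{1}{-13 + k}$)
$\frac{1}{u{\left(61 \right)} + \frac{1}{-59419 + Q}} = \frac{1}{\frac{1}{-13 + 61} + \frac{1}{-59419 + 74892}} = \frac{1}{\frac{1}{48} + \frac{1}{15473}} = \frac{1}{\frac{15521}{742704}} = \frac{742704}{15521}$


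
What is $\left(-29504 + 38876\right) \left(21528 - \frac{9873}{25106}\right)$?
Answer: $\frac{2532652237170}{12553} \approx 2.0176 \cdot 10^{8}$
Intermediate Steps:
$\left(-29504 + 38876\right) \left(21528 - \frac{9873}{25106}\right) = 9372 \left(21528 - \frac{9873}{25106}\right) = 9372 \cdot \frac{540472095}{25106} = \frac{2532652237170}{12553}$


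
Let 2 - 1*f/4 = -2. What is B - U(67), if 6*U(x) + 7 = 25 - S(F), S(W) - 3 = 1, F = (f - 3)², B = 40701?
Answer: 122096/3 ≈ 40699.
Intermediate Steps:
f = 16 (f = 8 - 4*(-2) = 8 + 8 = 16)
F = 169 (F = (16 - 3)² = 13² = 169)
S(W) = 4 (S(W) = 3 + 1 = 4)
U(x) = 7/3 (U(x) = -7/6 + (25 - 1*4)/6 = -7/6 + (25 - 4)/6 = -7/6 + (⅙)*21 = -7/6 + 7/2 = 7/3)
B - U(67) = 40701 - 1*7/3 = 40701 - 7/3 = 122096/3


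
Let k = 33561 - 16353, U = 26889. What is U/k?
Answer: 8963/5736 ≈ 1.5626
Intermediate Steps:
k = 17208
U/k = 26889/17208 = 26889*(1/17208) = 8963/5736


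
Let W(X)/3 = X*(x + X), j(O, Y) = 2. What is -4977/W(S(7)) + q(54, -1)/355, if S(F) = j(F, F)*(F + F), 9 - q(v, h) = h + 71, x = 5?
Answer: -30729/15620 ≈ -1.9673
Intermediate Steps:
q(v, h) = -62 - h (q(v, h) = 9 - (h + 71) = 9 - (71 + h) = 9 + (-71 - h) = -62 - h)
S(F) = 4*F (S(F) = 2*(F + F) = 2*(2*F) = 4*F)
W(X) = 3*X*(5 + X) (W(X) = 3*(X*(5 + X)) = 3*X*(5 + X))
-4977/W(S(7)) + q(54, -1)/355 = -4977*1/(84*(5 + 4*7)) + (-62 - 1*(-1))/355 = -4977*1/(84*(5 + 28)) + (-62 + 1)*(1/355) = -4977/(3*28*33) - 61*1/355 = -4977/2772 - 61/355 = -4977*1/2772 - 61/355 = -79/44 - 61/355 = -30729/15620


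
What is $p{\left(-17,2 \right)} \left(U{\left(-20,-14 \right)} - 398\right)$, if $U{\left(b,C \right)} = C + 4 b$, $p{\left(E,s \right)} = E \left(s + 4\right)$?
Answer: $50184$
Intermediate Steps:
$p{\left(E,s \right)} = E \left(4 + s\right)$
$p{\left(-17,2 \right)} \left(U{\left(-20,-14 \right)} - 398\right) = - 17 \left(4 + 2\right) \left(\left(-14 + 4 \left(-20\right)\right) - 398\right) = \left(-17\right) 6 \left(\left(-14 - 80\right) - 398\right) = - 102 \left(-94 - 398\right) = \left(-102\right) \left(-492\right) = 50184$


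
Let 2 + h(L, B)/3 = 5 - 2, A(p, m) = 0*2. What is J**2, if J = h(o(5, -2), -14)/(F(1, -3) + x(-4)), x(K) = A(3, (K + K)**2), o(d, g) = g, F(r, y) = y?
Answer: 1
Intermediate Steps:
A(p, m) = 0
x(K) = 0
h(L, B) = 3 (h(L, B) = -6 + 3*(5 - 2) = -6 + 3*3 = -6 + 9 = 3)
J = -1 (J = 3/(-3 + 0) = 3/(-3) = 3*(-1/3) = -1)
J**2 = (-1)**2 = 1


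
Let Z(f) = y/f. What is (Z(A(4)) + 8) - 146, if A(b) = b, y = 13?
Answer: -539/4 ≈ -134.75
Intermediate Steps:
Z(f) = 13/f
(Z(A(4)) + 8) - 146 = (13/4 + 8) - 146 = 45/4 - 146 = -539/4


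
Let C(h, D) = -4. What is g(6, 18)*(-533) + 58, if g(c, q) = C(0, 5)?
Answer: 2190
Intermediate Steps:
g(c, q) = -4
g(6, 18)*(-533) + 58 = -4*(-533) + 58 = 2132 + 58 = 2190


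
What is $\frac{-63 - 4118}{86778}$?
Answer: $- \frac{4181}{86778} \approx -0.04818$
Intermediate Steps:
$\frac{-63 - 4118}{86778} = \left(-63 - 4118\right) \frac{1}{86778} = \left(-4181\right) \frac{1}{86778} = - \frac{4181}{86778}$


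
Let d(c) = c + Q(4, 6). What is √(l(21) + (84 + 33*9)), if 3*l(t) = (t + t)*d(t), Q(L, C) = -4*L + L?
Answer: 13*√3 ≈ 22.517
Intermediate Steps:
Q(L, C) = -3*L
d(c) = -12 + c (d(c) = c - 3*4 = c - 12 = -12 + c)
l(t) = 2*t*(-12 + t)/3 (l(t) = ((t + t)*(-12 + t))/3 = ((2*t)*(-12 + t))/3 = (2*t*(-12 + t))/3 = 2*t*(-12 + t)/3)
√(l(21) + (84 + 33*9)) = √((⅔)*21*(-12 + 21) + (84 + 33*9)) = √((⅔)*21*9 + (84 + 297)) = √(126 + 381) = √507 = 13*√3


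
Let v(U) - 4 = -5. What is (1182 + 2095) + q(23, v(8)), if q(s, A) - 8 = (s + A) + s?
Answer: 3330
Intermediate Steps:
v(U) = -1 (v(U) = 4 - 5 = -1)
q(s, A) = 8 + A + 2*s (q(s, A) = 8 + ((s + A) + s) = 8 + ((A + s) + s) = 8 + (A + 2*s) = 8 + A + 2*s)
(1182 + 2095) + q(23, v(8)) = (1182 + 2095) + (8 - 1 + 2*23) = 3277 + (8 - 1 + 46) = 3277 + 53 = 3330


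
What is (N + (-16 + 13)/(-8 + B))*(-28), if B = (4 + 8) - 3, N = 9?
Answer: -168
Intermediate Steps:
B = 9 (B = 12 - 3 = 9)
(N + (-16 + 13)/(-8 + B))*(-28) = (9 + (-16 + 13)/(-8 + 9))*(-28) = (9 - 3/1)*(-28) = (9 - 3*1)*(-28) = (9 - 3)*(-28) = 6*(-28) = -168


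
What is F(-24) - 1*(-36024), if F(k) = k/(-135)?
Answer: 1621088/45 ≈ 36024.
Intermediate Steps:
F(k) = -k/135 (F(k) = k*(-1/135) = -k/135)
F(-24) - 1*(-36024) = -1/135*(-24) - 1*(-36024) = 8/45 + 36024 = 1621088/45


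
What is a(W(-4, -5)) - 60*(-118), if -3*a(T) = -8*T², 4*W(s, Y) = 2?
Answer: 21242/3 ≈ 7080.7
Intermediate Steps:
W(s, Y) = ½ (W(s, Y) = (¼)*2 = ½)
a(T) = 8*T²/3 (a(T) = -(-8)*T²/3 = 8*T²/3)
a(W(-4, -5)) - 60*(-118) = 8*(½)²/3 - 60*(-118) = (8/3)*(¼) + 7080 = ⅔ + 7080 = 21242/3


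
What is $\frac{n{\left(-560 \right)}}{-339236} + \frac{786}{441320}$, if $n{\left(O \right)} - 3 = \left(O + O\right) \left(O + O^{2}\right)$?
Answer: $\frac{9670573478221}{9356976970} \approx 1033.5$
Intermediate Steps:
$n{\left(O \right)} = 3 + 2 O \left(O + O^{2}\right)$ ($n{\left(O \right)} = 3 + \left(O + O\right) \left(O + O^{2}\right) = 3 + 2 O \left(O + O^{2}\right)$)
$\frac{n{\left(-560 \right)}}{-339236} + \frac{786}{441320} = \frac{3 + 2 \left(-560\right)^{2} + 2 \left(-560\right)^{3}}{-339236} + \frac{786}{441320} = \left(3 + 2 \cdot 313600 + 2 \left(-175616000\right)\right) \left(- \frac{1}{339236}\right) + 786 \cdot \frac{1}{441320} = \left(3 + 627200 - 351232000\right) \left(- \frac{1}{339236}\right) + \frac{393}{220660} = \left(-350604797\right) \left(- \frac{1}{339236}\right) + \frac{393}{220660} = \frac{350604797}{339236} + \frac{393}{220660} = \frac{9670573478221}{9356976970}$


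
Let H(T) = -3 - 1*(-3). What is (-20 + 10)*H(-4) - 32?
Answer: -32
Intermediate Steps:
H(T) = 0 (H(T) = -3 + 3 = 0)
(-20 + 10)*H(-4) - 32 = (-20 + 10)*0 - 32 = -10*0 - 32 = 0 - 32 = -32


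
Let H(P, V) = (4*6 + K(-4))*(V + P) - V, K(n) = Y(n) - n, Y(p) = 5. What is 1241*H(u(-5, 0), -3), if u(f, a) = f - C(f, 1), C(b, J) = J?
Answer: -364854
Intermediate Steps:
K(n) = 5 - n
u(f, a) = -1 + f (u(f, a) = f - 1*1 = f - 1 = -1 + f)
H(P, V) = 32*V + 33*P (H(P, V) = (4*6 + (5 - 1*(-4)))*(V + P) - V = (24 + (5 + 4))*(P + V) - V = (24 + 9)*(P + V) - V = 33*(P + V) - V = (33*P + 33*V) - V = 32*V + 33*P)
1241*H(u(-5, 0), -3) = 1241*(32*(-3) + 33*(-1 - 5)) = 1241*(-96 + 33*(-6)) = 1241*(-96 - 198) = 1241*(-294) = -364854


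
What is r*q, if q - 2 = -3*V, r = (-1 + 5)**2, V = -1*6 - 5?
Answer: 560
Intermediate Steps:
V = -11 (V = -6 - 5 = -11)
r = 16 (r = 4**2 = 16)
q = 35 (q = 2 - 3*(-11) = 2 + 33 = 35)
r*q = 16*35 = 560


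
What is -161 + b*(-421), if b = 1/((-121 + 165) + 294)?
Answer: -54839/338 ≈ -162.25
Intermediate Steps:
b = 1/338 (b = 1/(44 + 294) = 1/338 ≈ 0.0029586)
-161 + b*(-421) = -161 + (1/338)*(-421) = -161 - 421/338 = -54839/338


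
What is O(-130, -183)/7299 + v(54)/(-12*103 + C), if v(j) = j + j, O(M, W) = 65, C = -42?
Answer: -39179/518229 ≈ -0.075602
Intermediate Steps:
v(j) = 2*j
O(-130, -183)/7299 + v(54)/(-12*103 + C) = 65/7299 + (2*54)/(-12*103 - 42) = 65*(1/7299) + 108/(-1236 - 42) = 65/7299 + 108/(-1278) = 65/7299 + 108*(-1/1278) = 65/7299 - 6/71 = -39179/518229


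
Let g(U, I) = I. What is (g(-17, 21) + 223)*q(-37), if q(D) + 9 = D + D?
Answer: -20252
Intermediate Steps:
q(D) = -9 + 2*D (q(D) = -9 + (D + D) = -9 + 2*D)
(g(-17, 21) + 223)*q(-37) = (21 + 223)*(-9 + 2*(-37)) = 244*(-9 - 74) = 244*(-83) = -20252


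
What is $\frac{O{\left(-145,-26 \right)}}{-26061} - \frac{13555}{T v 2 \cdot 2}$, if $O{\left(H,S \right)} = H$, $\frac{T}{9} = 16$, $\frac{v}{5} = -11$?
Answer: $\frac{23856697}{55040832} \approx 0.43344$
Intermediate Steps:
$v = -55$ ($v = 5 \left(-11\right) = -55$)
$T = 144$ ($T = 9 \cdot 16 = 144$)
$\frac{O{\left(-145,-26 \right)}}{-26061} - \frac{13555}{T v 2 \cdot 2} = - \frac{145}{-26061} - \frac{13555}{144 \left(-55\right) 2 \cdot 2} = \left(-145\right) \left(- \frac{1}{26061}\right) - \frac{13555}{\left(-7920\right) 4} = \frac{145}{26061} - \frac{13555}{-31680} = \frac{145}{26061} - - \frac{2711}{6336} = \frac{145}{26061} + \frac{2711}{6336} = \frac{23856697}{55040832}$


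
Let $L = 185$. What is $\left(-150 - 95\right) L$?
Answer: $-45325$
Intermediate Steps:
$\left(-150 - 95\right) L = \left(-150 - 95\right) 185 = \left(-245\right) 185 = -45325$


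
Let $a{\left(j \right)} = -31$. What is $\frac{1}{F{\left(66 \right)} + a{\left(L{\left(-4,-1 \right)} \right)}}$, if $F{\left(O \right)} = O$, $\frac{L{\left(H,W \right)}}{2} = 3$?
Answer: $\frac{1}{35} \approx 0.028571$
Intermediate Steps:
$L{\left(H,W \right)} = 6$ ($L{\left(H,W \right)} = 2 \cdot 3 = 6$)
$\frac{1}{F{\left(66 \right)} + a{\left(L{\left(-4,-1 \right)} \right)}} = \frac{1}{66 - 31} = \frac{1}{35}$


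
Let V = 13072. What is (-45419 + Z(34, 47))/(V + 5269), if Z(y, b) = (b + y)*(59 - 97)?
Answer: -48497/18341 ≈ -2.6442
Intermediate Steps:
Z(y, b) = -38*b - 38*y (Z(y, b) = (b + y)*(-38) = -38*b - 38*y)
(-45419 + Z(34, 47))/(V + 5269) = (-45419 + (-38*47 - 38*34))/(13072 + 5269) = (-45419 + (-1786 - 1292))/18341 = (-45419 - 3078)*(1/18341) = -48497*1/18341 = -48497/18341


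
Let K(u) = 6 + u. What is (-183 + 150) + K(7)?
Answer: -20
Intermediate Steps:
(-183 + 150) + K(7) = (-183 + 150) + (6 + 7) = -33 + 13 = -20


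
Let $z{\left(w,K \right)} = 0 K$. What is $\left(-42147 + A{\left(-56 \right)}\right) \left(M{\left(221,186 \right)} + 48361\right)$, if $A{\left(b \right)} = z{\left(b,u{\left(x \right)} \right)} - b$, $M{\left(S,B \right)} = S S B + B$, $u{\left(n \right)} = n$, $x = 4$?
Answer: $-384415966543$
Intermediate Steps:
$z{\left(w,K \right)} = 0$
$M{\left(S,B \right)} = B + B S^{2}$ ($M{\left(S,B \right)} = S^{2} B + B = B S^{2} + B = B + B S^{2}$)
$A{\left(b \right)} = - b$ ($A{\left(b \right)} = 0 - b = - b$)
$\left(-42147 + A{\left(-56 \right)}\right) \left(M{\left(221,186 \right)} + 48361\right) = \left(-42147 - -56\right) \left(186 \left(1 + 221^{2}\right) + 48361\right) = \left(-42147 + 56\right) \left(186 \left(1 + 48841\right) + 48361\right) = - 42091 \left(186 \cdot 48842 + 48361\right) = - 42091 \left(9084612 + 48361\right) = \left(-42091\right) 9132973 = -384415966543$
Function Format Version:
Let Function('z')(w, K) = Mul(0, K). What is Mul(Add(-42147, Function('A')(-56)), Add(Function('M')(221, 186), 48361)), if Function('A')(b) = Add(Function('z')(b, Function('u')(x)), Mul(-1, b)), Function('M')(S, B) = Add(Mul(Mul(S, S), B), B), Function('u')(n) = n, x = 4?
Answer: -384415966543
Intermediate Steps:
Function('z')(w, K) = 0
Function('M')(S, B) = Add(B, Mul(B, Pow(S, 2))) (Function('M')(S, B) = Add(Mul(Pow(S, 2), B), B) = Add(Mul(B, Pow(S, 2)), B) = Add(B, Mul(B, Pow(S, 2))))
Function('A')(b) = Mul(-1, b) (Function('A')(b) = Add(0, Mul(-1, b)) = Mul(-1, b))
Mul(Add(-42147, Function('A')(-56)), Add(Function('M')(221, 186), 48361)) = Mul(Add(-42147, Mul(-1, -56)), Add(Mul(186, Add(1, Pow(221, 2))), 48361)) = Mul(Add(-42147, 56), Add(Mul(186, Add(1, 48841)), 48361)) = Mul(-42091, Add(Mul(186, 48842), 48361)) = Mul(-42091, Add(9084612, 48361)) = Mul(-42091, 9132973) = -384415966543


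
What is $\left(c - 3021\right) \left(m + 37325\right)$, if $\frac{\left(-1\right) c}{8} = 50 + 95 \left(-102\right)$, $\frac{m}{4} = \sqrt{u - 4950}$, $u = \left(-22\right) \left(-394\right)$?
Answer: $2765745175 + 3853148 \sqrt{22} \approx 2.7838 \cdot 10^{9}$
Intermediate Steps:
$u = 8668$
$m = 52 \sqrt{22}$ ($m = 4 \sqrt{8668 - 4950} = 4 \sqrt{3718} = 4 \cdot 13 \sqrt{22} = 52 \sqrt{22} \approx 243.9$)
$c = 77120$ ($c = - 8 \left(50 + 95 \left(-102\right)\right) = - 8 \left(50 - 9690\right) = \left(-8\right) \left(-9640\right) = 77120$)
$\left(c - 3021\right) \left(m + 37325\right) = \left(77120 - 3021\right) \left(52 \sqrt{22} + 37325\right) = 74099 \left(37325 + 52 \sqrt{22}\right) = 2765745175 + 3853148 \sqrt{22}$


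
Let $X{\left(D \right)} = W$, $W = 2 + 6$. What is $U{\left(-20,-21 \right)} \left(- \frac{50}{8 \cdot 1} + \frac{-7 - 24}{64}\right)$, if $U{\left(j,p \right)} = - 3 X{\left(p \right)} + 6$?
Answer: $\frac{3879}{32} \approx 121.22$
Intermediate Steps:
$W = 8$
$X{\left(D \right)} = 8$
$U{\left(j,p \right)} = -18$ ($U{\left(j,p \right)} = \left(-3\right) 8 + 6 = -24 + 6 = -18$)
$U{\left(-20,-21 \right)} \left(- \frac{50}{8 \cdot 1} + \frac{-7 - 24}{64}\right) = - 18 \left(- \frac{50}{8 \cdot 1} + \frac{-7 - 24}{64}\right) = - 18 \left(- \frac{50}{8} - \frac{31}{64}\right) = - 18 \left(\left(-50\right) \frac{1}{8} - \frac{31}{64}\right) = - 18 \left(- \frac{25}{4} - \frac{31}{64}\right) = \left(-18\right) \left(- \frac{431}{64}\right) = \frac{3879}{32}$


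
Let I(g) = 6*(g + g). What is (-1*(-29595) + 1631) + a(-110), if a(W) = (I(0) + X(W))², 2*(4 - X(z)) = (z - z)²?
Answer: 31242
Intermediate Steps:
I(g) = 12*g (I(g) = 6*(2*g) = 12*g)
X(z) = 4 (X(z) = 4 - (z - z)²/2 = 4 - ½*0² = 4 - ½*0 = 4 + 0 = 4)
a(W) = 16 (a(W) = (12*0 + 4)² = (0 + 4)² = 4² = 16)
(-1*(-29595) + 1631) + a(-110) = (-1*(-29595) + 1631) + 16 = (29595 + 1631) + 16 = 31226 + 16 = 31242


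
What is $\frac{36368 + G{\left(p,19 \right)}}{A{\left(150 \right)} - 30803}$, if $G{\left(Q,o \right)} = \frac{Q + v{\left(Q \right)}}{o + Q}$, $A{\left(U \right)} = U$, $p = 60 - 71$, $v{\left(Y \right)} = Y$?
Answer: $- \frac{145461}{122612} \approx -1.1864$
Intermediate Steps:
$p = -11$ ($p = 60 - 71 = -11$)
$G{\left(Q,o \right)} = \frac{2 Q}{Q + o}$ ($G{\left(Q,o \right)} = \frac{Q + Q}{o + Q} = \frac{2 Q}{Q + o}$)
$\frac{36368 + G{\left(p,19 \right)}}{A{\left(150 \right)} - 30803} = \frac{36368 + 2 \left(-11\right) \frac{1}{-11 + 19}}{150 - 30803} = \frac{36368 + 2 \left(-11\right) \frac{1}{8}}{-30653} = \left(36368 + 2 \left(-11\right) \frac{1}{8}\right) \left(- \frac{1}{30653}\right) = \left(36368 - \frac{11}{4}\right) \left(- \frac{1}{30653}\right) = \frac{145461}{4} \left(- \frac{1}{30653}\right) = - \frac{145461}{122612}$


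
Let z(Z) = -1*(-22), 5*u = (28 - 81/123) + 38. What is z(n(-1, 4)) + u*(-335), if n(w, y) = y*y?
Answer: -178591/41 ≈ -4355.9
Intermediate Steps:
n(w, y) = y²
u = 2679/205 (u = ((28 - 81/123) + 38)/5 = ((28 - 81*1/123) + 38)/5 = ((28 - 27/41) + 38)/5 = (1121/41 + 38)/5 = (⅕)*(2679/41) = 2679/205 ≈ 13.068)
z(Z) = 22
z(n(-1, 4)) + u*(-335) = 22 + (2679/205)*(-335) = 22 - 179493/41 = -178591/41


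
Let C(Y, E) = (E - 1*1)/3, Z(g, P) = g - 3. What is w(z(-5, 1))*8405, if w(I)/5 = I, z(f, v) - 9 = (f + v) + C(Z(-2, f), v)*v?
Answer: 210125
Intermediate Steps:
Z(g, P) = -3 + g
C(Y, E) = -⅓ + E/3 (C(Y, E) = (E - 1)*(⅓) = (-1 + E)*(⅓) = -⅓ + E/3)
z(f, v) = 9 + f + v + v*(-⅓ + v/3) (z(f, v) = 9 + ((f + v) + (-⅓ + v/3)*v) = 9 + ((f + v) + v*(-⅓ + v/3)) = 9 + (f + v + v*(-⅓ + v/3)) = 9 + f + v + v*(-⅓ + v/3))
w(I) = 5*I
w(z(-5, 1))*8405 = (5*(9 - 5 + 1 + (⅓)*1*(-1 + 1)))*8405 = (5*(9 - 5 + 1 + (⅓)*1*0))*8405 = (5*(9 - 5 + 1 + 0))*8405 = (5*5)*8405 = 25*8405 = 210125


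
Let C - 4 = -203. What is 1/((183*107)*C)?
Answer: -1/3896619 ≈ -2.5663e-7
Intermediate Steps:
C = -199 (C = 4 - 203 = -199)
1/((183*107)*C) = 1/((183*107)*(-199)) = 1/(19581*(-199)) = 1/(-3896619) = -1/3896619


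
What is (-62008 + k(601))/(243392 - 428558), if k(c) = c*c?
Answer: -99731/61722 ≈ -1.6158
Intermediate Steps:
k(c) = c²
(-62008 + k(601))/(243392 - 428558) = (-62008 + 601²)/(243392 - 428558) = (-62008 + 361201)/(-185166) = 299193*(-1/185166) = -99731/61722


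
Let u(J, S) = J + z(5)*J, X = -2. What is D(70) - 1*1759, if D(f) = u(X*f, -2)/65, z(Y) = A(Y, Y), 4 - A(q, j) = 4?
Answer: -22895/13 ≈ -1761.2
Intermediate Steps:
A(q, j) = 0 (A(q, j) = 4 - 1*4 = 4 - 4 = 0)
z(Y) = 0
u(J, S) = J (u(J, S) = J + 0*J = J + 0 = J)
D(f) = -2*f/65
D(70) - 1*1759 = -2/65*70 - 1*1759 = -28/13 - 1759 = -22895/13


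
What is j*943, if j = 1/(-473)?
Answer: -943/473 ≈ -1.9937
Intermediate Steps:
j = -1/473 ≈ -0.0021142
j*943 = -1/473*943 = -943/473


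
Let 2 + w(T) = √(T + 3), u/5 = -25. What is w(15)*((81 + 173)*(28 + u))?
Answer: 49276 - 73914*√2 ≈ -55254.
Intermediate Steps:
u = -125 (u = 5*(-25) = -125)
w(T) = -2 + √(3 + T) (w(T) = -2 + √(T + 3) = -2 + √(3 + T))
w(15)*((81 + 173)*(28 + u)) = (-2 + √(3 + 15))*((81 + 173)*(28 - 125)) = (-2 + √18)*(254*(-97)) = (-2 + 3*√2)*(-24638) = 49276 - 73914*√2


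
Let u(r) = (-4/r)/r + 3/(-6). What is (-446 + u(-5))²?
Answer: 498762889/2500 ≈ 1.9951e+5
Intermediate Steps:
u(r) = -½ - 4/r² (u(r) = -4/r² + 3*(-⅙) = -4/r² - ½ = -½ - 4/r²)
(-446 + u(-5))² = (-446 + (-½ - 4/(-5)²))² = (-446 + (-½ - 4*1/25))² = (-446 + (-½ - 4/25))² = (-446 - 33/50)² = (-22333/50)² = 498762889/2500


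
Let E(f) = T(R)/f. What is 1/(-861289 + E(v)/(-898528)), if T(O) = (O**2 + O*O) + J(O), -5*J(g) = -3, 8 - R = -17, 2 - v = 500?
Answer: -2237334720/1926991783647827 ≈ -1.1611e-6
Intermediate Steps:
v = -498 (v = 2 - 1*500 = 2 - 500 = -498)
R = 25 (R = 8 - 1*(-17) = 8 + 17 = 25)
J(g) = 3/5 (J(g) = -1/5*(-3) = 3/5)
T(O) = 3/5 + 2*O**2 (T(O) = (O**2 + O*O) + 3/5 = (O**2 + O**2) + 3/5 = 2*O**2 + 3/5 = 3/5 + 2*O**2)
E(f) = 6253/(5*f) (E(f) = (3/5 + 2*25**2)/f = (3/5 + 2*625)/f = (3/5 + 1250)/f = 6253/(5*f))
1/(-861289 + E(v)/(-898528)) = 1/(-861289 + ((6253/5)/(-498))/(-898528)) = 1/(-861289 + ((6253/5)*(-1/498))*(-1/898528)) = 1/(-861289 - 6253/2490*(-1/898528)) = 1/(-861289 + 6253/2237334720) = 1/(-1926991783647827/2237334720) = -2237334720/1926991783647827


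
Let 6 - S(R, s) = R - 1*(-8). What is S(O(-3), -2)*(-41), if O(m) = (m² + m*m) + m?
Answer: 697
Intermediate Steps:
O(m) = m + 2*m² (O(m) = (m² + m²) + m = 2*m² + m = m + 2*m²)
S(R, s) = -2 - R (S(R, s) = 6 - (R - 1*(-8)) = 6 - (R + 8) = 6 - (8 + R) = 6 + (-8 - R) = -2 - R)
S(O(-3), -2)*(-41) = (-2 - (-3)*(1 + 2*(-3)))*(-41) = (-2 - (-3)*(1 - 6))*(-41) = (-2 - (-3)*(-5))*(-41) = (-2 - 1*15)*(-41) = (-2 - 15)*(-41) = -17*(-41) = 697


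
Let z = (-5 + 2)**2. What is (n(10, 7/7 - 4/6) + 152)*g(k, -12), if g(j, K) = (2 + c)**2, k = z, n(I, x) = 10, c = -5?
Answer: 1458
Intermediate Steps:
z = 9 (z = (-3)**2 = 9)
k = 9
g(j, K) = 9 (g(j, K) = (2 - 5)**2 = (-3)**2 = 9)
(n(10, 7/7 - 4/6) + 152)*g(k, -12) = (10 + 152)*9 = 162*9 = 1458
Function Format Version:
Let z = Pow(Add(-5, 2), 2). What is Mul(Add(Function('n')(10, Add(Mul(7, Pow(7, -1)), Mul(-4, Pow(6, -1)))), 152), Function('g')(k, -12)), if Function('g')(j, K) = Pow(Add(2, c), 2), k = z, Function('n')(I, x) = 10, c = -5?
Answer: 1458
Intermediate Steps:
z = 9 (z = Pow(-3, 2) = 9)
k = 9
Function('g')(j, K) = 9 (Function('g')(j, K) = Pow(Add(2, -5), 2) = Pow(-3, 2) = 9)
Mul(Add(Function('n')(10, Add(Mul(7, Pow(7, -1)), Mul(-4, Pow(6, -1)))), 152), Function('g')(k, -12)) = Mul(Add(10, 152), 9) = Mul(162, 9) = 1458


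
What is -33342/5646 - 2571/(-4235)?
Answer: -21114584/3985135 ≈ -5.2983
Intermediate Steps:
-33342/5646 - 2571/(-4235) = -33342*1/5646 - 2571*(-1/4235) = -5557/941 + 2571/4235 = -21114584/3985135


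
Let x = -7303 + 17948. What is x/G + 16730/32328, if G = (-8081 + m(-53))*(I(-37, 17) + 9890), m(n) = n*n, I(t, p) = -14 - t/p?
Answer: 1850697700465/3577584941208 ≈ 0.51730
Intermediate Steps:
I(t, p) = -14 - t/p
m(n) = n²
x = 10645
G = -885321688/17 (G = (-8081 + (-53)²)*((-14 - 1*(-37)/17) + 9890) = (-8081 + 2809)*((-14 - 1*(-37)*1/17) + 9890) = -5272*((-14 + 37/17) + 9890) = -5272*(-201/17 + 9890) = -5272*167929/17 = -885321688/17 ≈ -5.2078e+7)
x/G + 16730/32328 = 10645/(-885321688/17) + 16730/32328 = 10645*(-17/885321688) + 16730*(1/32328) = -180965/885321688 + 8365/16164 = 1850697700465/3577584941208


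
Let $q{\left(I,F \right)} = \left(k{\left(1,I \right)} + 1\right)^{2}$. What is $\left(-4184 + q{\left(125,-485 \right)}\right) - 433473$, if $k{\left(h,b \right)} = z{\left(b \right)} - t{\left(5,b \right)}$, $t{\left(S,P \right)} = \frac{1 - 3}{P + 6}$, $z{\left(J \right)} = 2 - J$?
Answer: $- \frac{7255271377}{17161} \approx -4.2278 \cdot 10^{5}$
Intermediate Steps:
$t{\left(S,P \right)} = - \frac{2}{6 + P}$
$k{\left(h,b \right)} = 2 - b + \frac{2}{6 + b}$ ($k{\left(h,b \right)} = \left(2 - b\right) - - \frac{2}{6 + b} = \left(2 - b\right) + \frac{2}{6 + b} = 2 - b + \frac{2}{6 + b}$)
$q{\left(I,F \right)} = \left(1 + \frac{2 + \left(2 - I\right) \left(6 + I\right)}{6 + I}\right)^{2}$ ($q{\left(I,F \right)} = \left(\frac{2 + \left(2 - I\right) \left(6 + I\right)}{6 + I} + 1\right)^{2} = \left(1 + \frac{2 + \left(2 - I\right) \left(6 + I\right)}{6 + I}\right)^{2}$)
$\left(-4184 + q{\left(125,-485 \right)}\right) - 433473 = \left(-4184 + \frac{\left(2 + \left(3 - 125\right) \left(6 + 125\right)\right)^{2}}{\left(6 + 125\right)^{2}}\right) - 433473 = \left(-4184 + \frac{\left(2 + \left(3 - 125\right) 131\right)^{2}}{17161}\right) - 433473 = \left(-4184 + \left(2 - 15982\right)^{2} \cdot \frac{1}{17161}\right) - 433473 = \left(-4184 + \left(-15980\right)^{2} \cdot \frac{1}{17161}\right) - 433473 = \left(-4184 + 255360400 \cdot \frac{1}{17161}\right) - 433473 = \left(-4184 + \frac{255360400}{17161}\right) - 433473 = \frac{183558776}{17161} - 433473 = - \frac{7255271377}{17161}$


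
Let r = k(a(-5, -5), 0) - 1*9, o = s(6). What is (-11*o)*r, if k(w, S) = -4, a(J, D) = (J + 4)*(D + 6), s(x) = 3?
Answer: 429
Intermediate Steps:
o = 3
a(J, D) = (4 + J)*(6 + D)
r = -13 (r = -4 - 1*9 = -4 - 9 = -13)
(-11*o)*r = -11*3*(-13) = -33*(-13) = 429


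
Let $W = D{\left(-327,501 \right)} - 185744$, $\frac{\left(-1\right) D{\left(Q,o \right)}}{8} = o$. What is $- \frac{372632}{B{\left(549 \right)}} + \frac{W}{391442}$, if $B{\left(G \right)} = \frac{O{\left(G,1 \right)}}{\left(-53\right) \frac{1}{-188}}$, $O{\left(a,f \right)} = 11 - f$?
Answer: $- \frac{483196184187}{45994435} \approx -10506.0$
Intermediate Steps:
$D{\left(Q,o \right)} = - 8 o$
$W = -189752$ ($W = \left(-8\right) 501 - 185744 = -4008 - 185744 = -189752$)
$B{\left(G \right)} = \frac{1880}{53}$ ($B{\left(G \right)} = \frac{11 - 1}{\left(-53\right) \frac{1}{-188}} = \frac{11 - 1}{\left(-53\right) \left(- \frac{1}{188}\right)} = \frac{10}{\frac{53}{188}} = 10 \cdot \frac{188}{53} = \frac{1880}{53}$)
$- \frac{372632}{B{\left(549 \right)}} + \frac{W}{391442} = - \frac{372632}{\frac{1880}{53}} - \frac{189752}{391442} = \left(-372632\right) \frac{53}{1880} - \frac{94876}{195721} = - \frac{2468687}{235} - \frac{94876}{195721} = - \frac{483196184187}{45994435}$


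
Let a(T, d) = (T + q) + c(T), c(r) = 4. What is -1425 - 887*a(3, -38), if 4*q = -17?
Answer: -15457/4 ≈ -3864.3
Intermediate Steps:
q = -17/4 (q = (¼)*(-17) = -17/4 ≈ -4.2500)
a(T, d) = -¼ + T (a(T, d) = (T - 17/4) + 4 = (-17/4 + T) + 4 = -¼ + T)
-1425 - 887*a(3, -38) = -1425 - 887*(-¼ + 3) = -1425 - 887*11/4 = -1425 - 9757/4 = -15457/4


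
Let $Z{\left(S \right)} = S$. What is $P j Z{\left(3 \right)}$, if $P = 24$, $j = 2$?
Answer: $144$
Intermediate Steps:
$P j Z{\left(3 \right)} = 24 \cdot 2 \cdot 3 = 48 \cdot 3 = 144$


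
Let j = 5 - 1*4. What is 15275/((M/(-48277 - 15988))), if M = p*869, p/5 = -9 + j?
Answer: 196329575/6952 ≈ 28241.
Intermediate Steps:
j = 1 (j = 5 - 4 = 1)
p = -40 (p = 5*(-9 + 1) = 5*(-8) = -40)
M = -34760 (M = -40*869 = -34760)
15275/((M/(-48277 - 15988))) = 15275/((-34760/(-48277 - 15988))) = 15275/((-34760/(-64265))) = 15275/((-34760*(-1/64265))) = 15275/(6952/12853) = 15275*(12853/6952) = 196329575/6952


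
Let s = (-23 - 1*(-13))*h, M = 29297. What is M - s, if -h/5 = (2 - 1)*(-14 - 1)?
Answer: 30047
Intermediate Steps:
h = 75 (h = -5*(2 - 1)*(-14 - 1) = -5*(-15) = 75)
s = -750 (s = (-23 - 1*(-13))*75 = (-23 + 13)*75 = -10*75 = -750)
M - s = 29297 - 1*(-750) = 29297 + 750 = 30047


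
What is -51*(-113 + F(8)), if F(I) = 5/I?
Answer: 45849/8 ≈ 5731.1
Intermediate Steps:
-51*(-113 + F(8)) = -51*(-113 + 5/8) = -51*(-899/8) = 45849/8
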